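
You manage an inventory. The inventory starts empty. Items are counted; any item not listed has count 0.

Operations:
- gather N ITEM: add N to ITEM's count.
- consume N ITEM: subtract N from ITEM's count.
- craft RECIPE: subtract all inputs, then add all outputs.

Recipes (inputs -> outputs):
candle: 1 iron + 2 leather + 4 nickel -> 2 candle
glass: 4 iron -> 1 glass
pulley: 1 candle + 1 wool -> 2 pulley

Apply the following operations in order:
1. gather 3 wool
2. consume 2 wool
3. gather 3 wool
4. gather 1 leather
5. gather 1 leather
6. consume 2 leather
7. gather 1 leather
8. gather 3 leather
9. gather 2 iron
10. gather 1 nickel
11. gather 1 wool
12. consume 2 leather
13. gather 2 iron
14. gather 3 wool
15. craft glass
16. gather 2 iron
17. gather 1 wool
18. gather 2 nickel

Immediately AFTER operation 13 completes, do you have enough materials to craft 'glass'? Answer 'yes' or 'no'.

After 1 (gather 3 wool): wool=3
After 2 (consume 2 wool): wool=1
After 3 (gather 3 wool): wool=4
After 4 (gather 1 leather): leather=1 wool=4
After 5 (gather 1 leather): leather=2 wool=4
After 6 (consume 2 leather): wool=4
After 7 (gather 1 leather): leather=1 wool=4
After 8 (gather 3 leather): leather=4 wool=4
After 9 (gather 2 iron): iron=2 leather=4 wool=4
After 10 (gather 1 nickel): iron=2 leather=4 nickel=1 wool=4
After 11 (gather 1 wool): iron=2 leather=4 nickel=1 wool=5
After 12 (consume 2 leather): iron=2 leather=2 nickel=1 wool=5
After 13 (gather 2 iron): iron=4 leather=2 nickel=1 wool=5

Answer: yes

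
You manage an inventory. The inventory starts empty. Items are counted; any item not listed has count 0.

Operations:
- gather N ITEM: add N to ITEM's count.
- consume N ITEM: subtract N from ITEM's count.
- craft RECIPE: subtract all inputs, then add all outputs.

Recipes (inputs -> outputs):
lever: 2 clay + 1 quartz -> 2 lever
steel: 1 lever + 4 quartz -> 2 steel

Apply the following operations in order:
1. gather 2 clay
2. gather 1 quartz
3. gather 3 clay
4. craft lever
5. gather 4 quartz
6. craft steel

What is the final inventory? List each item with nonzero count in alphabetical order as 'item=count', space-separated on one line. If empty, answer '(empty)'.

After 1 (gather 2 clay): clay=2
After 2 (gather 1 quartz): clay=2 quartz=1
After 3 (gather 3 clay): clay=5 quartz=1
After 4 (craft lever): clay=3 lever=2
After 5 (gather 4 quartz): clay=3 lever=2 quartz=4
After 6 (craft steel): clay=3 lever=1 steel=2

Answer: clay=3 lever=1 steel=2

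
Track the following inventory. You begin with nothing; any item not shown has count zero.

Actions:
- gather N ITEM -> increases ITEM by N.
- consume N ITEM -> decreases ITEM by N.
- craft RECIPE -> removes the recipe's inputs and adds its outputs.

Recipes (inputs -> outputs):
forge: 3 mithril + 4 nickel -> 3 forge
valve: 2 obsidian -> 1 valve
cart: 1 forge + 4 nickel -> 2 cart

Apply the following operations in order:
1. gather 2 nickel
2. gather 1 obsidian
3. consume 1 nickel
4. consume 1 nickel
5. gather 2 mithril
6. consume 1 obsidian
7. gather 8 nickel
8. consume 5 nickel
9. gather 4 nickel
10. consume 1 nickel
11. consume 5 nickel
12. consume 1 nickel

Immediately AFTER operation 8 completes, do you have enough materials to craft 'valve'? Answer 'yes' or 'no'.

After 1 (gather 2 nickel): nickel=2
After 2 (gather 1 obsidian): nickel=2 obsidian=1
After 3 (consume 1 nickel): nickel=1 obsidian=1
After 4 (consume 1 nickel): obsidian=1
After 5 (gather 2 mithril): mithril=2 obsidian=1
After 6 (consume 1 obsidian): mithril=2
After 7 (gather 8 nickel): mithril=2 nickel=8
After 8 (consume 5 nickel): mithril=2 nickel=3

Answer: no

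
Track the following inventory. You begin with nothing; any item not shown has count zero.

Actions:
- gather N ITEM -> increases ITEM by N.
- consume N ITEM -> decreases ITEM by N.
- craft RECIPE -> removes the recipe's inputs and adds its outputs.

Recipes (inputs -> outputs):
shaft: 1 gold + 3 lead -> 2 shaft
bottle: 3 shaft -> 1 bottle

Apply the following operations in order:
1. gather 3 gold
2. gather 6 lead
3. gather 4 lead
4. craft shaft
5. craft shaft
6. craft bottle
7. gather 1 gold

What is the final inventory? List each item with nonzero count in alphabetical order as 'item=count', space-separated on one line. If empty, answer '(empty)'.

Answer: bottle=1 gold=2 lead=4 shaft=1

Derivation:
After 1 (gather 3 gold): gold=3
After 2 (gather 6 lead): gold=3 lead=6
After 3 (gather 4 lead): gold=3 lead=10
After 4 (craft shaft): gold=2 lead=7 shaft=2
After 5 (craft shaft): gold=1 lead=4 shaft=4
After 6 (craft bottle): bottle=1 gold=1 lead=4 shaft=1
After 7 (gather 1 gold): bottle=1 gold=2 lead=4 shaft=1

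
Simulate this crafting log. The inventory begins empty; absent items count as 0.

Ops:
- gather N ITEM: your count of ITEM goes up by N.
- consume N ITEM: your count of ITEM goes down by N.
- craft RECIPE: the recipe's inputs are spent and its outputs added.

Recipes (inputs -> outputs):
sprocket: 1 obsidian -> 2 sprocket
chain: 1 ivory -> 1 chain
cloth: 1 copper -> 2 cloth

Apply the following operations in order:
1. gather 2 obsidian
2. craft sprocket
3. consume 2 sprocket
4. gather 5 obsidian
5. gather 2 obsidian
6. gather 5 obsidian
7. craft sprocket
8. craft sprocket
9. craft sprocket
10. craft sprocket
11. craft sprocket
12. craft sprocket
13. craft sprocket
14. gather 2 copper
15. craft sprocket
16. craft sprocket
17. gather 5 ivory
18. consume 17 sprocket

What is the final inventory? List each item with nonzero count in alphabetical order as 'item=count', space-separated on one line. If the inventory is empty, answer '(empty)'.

After 1 (gather 2 obsidian): obsidian=2
After 2 (craft sprocket): obsidian=1 sprocket=2
After 3 (consume 2 sprocket): obsidian=1
After 4 (gather 5 obsidian): obsidian=6
After 5 (gather 2 obsidian): obsidian=8
After 6 (gather 5 obsidian): obsidian=13
After 7 (craft sprocket): obsidian=12 sprocket=2
After 8 (craft sprocket): obsidian=11 sprocket=4
After 9 (craft sprocket): obsidian=10 sprocket=6
After 10 (craft sprocket): obsidian=9 sprocket=8
After 11 (craft sprocket): obsidian=8 sprocket=10
After 12 (craft sprocket): obsidian=7 sprocket=12
After 13 (craft sprocket): obsidian=6 sprocket=14
After 14 (gather 2 copper): copper=2 obsidian=6 sprocket=14
After 15 (craft sprocket): copper=2 obsidian=5 sprocket=16
After 16 (craft sprocket): copper=2 obsidian=4 sprocket=18
After 17 (gather 5 ivory): copper=2 ivory=5 obsidian=4 sprocket=18
After 18 (consume 17 sprocket): copper=2 ivory=5 obsidian=4 sprocket=1

Answer: copper=2 ivory=5 obsidian=4 sprocket=1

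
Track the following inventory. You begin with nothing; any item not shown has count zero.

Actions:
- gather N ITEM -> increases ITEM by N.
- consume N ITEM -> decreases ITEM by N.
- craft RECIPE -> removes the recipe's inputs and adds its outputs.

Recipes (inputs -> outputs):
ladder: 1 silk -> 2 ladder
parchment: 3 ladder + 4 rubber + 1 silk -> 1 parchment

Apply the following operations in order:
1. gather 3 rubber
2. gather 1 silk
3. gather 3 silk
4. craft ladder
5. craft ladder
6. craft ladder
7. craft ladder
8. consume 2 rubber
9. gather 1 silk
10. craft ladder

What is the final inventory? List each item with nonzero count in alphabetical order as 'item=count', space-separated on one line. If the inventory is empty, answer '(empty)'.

After 1 (gather 3 rubber): rubber=3
After 2 (gather 1 silk): rubber=3 silk=1
After 3 (gather 3 silk): rubber=3 silk=4
After 4 (craft ladder): ladder=2 rubber=3 silk=3
After 5 (craft ladder): ladder=4 rubber=3 silk=2
After 6 (craft ladder): ladder=6 rubber=3 silk=1
After 7 (craft ladder): ladder=8 rubber=3
After 8 (consume 2 rubber): ladder=8 rubber=1
After 9 (gather 1 silk): ladder=8 rubber=1 silk=1
After 10 (craft ladder): ladder=10 rubber=1

Answer: ladder=10 rubber=1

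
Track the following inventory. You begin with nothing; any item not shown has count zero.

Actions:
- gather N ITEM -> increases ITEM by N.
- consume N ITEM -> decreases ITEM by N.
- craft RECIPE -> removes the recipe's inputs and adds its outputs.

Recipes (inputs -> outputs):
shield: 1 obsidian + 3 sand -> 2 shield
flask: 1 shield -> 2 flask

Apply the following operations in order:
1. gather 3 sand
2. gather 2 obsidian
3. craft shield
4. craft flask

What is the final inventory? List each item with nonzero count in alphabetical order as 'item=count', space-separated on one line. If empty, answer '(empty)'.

After 1 (gather 3 sand): sand=3
After 2 (gather 2 obsidian): obsidian=2 sand=3
After 3 (craft shield): obsidian=1 shield=2
After 4 (craft flask): flask=2 obsidian=1 shield=1

Answer: flask=2 obsidian=1 shield=1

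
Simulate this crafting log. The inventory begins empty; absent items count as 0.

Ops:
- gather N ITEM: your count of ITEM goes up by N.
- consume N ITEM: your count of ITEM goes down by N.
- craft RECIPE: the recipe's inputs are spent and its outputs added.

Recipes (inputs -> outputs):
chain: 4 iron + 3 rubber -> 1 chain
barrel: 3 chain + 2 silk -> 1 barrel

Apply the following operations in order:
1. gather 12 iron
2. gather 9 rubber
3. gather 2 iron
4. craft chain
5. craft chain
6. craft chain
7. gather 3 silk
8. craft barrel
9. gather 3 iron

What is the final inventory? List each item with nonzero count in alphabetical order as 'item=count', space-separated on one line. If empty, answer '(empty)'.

Answer: barrel=1 iron=5 silk=1

Derivation:
After 1 (gather 12 iron): iron=12
After 2 (gather 9 rubber): iron=12 rubber=9
After 3 (gather 2 iron): iron=14 rubber=9
After 4 (craft chain): chain=1 iron=10 rubber=6
After 5 (craft chain): chain=2 iron=6 rubber=3
After 6 (craft chain): chain=3 iron=2
After 7 (gather 3 silk): chain=3 iron=2 silk=3
After 8 (craft barrel): barrel=1 iron=2 silk=1
After 9 (gather 3 iron): barrel=1 iron=5 silk=1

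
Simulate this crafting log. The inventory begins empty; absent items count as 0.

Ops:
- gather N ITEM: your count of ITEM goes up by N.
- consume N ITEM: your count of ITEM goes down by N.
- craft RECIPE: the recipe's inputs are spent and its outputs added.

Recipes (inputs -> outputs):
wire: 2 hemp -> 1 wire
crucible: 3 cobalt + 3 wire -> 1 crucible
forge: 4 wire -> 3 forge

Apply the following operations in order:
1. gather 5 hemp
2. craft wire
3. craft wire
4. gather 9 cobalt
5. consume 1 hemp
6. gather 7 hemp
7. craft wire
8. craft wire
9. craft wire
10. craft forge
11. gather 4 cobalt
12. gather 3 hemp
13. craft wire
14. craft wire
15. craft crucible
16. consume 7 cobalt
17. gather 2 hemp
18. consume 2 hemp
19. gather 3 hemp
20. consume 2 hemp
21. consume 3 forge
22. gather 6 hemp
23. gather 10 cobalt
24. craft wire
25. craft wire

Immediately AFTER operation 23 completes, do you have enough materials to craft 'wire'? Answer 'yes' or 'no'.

Answer: yes

Derivation:
After 1 (gather 5 hemp): hemp=5
After 2 (craft wire): hemp=3 wire=1
After 3 (craft wire): hemp=1 wire=2
After 4 (gather 9 cobalt): cobalt=9 hemp=1 wire=2
After 5 (consume 1 hemp): cobalt=9 wire=2
After 6 (gather 7 hemp): cobalt=9 hemp=7 wire=2
After 7 (craft wire): cobalt=9 hemp=5 wire=3
After 8 (craft wire): cobalt=9 hemp=3 wire=4
After 9 (craft wire): cobalt=9 hemp=1 wire=5
After 10 (craft forge): cobalt=9 forge=3 hemp=1 wire=1
After 11 (gather 4 cobalt): cobalt=13 forge=3 hemp=1 wire=1
After 12 (gather 3 hemp): cobalt=13 forge=3 hemp=4 wire=1
After 13 (craft wire): cobalt=13 forge=3 hemp=2 wire=2
After 14 (craft wire): cobalt=13 forge=3 wire=3
After 15 (craft crucible): cobalt=10 crucible=1 forge=3
After 16 (consume 7 cobalt): cobalt=3 crucible=1 forge=3
After 17 (gather 2 hemp): cobalt=3 crucible=1 forge=3 hemp=2
After 18 (consume 2 hemp): cobalt=3 crucible=1 forge=3
After 19 (gather 3 hemp): cobalt=3 crucible=1 forge=3 hemp=3
After 20 (consume 2 hemp): cobalt=3 crucible=1 forge=3 hemp=1
After 21 (consume 3 forge): cobalt=3 crucible=1 hemp=1
After 22 (gather 6 hemp): cobalt=3 crucible=1 hemp=7
After 23 (gather 10 cobalt): cobalt=13 crucible=1 hemp=7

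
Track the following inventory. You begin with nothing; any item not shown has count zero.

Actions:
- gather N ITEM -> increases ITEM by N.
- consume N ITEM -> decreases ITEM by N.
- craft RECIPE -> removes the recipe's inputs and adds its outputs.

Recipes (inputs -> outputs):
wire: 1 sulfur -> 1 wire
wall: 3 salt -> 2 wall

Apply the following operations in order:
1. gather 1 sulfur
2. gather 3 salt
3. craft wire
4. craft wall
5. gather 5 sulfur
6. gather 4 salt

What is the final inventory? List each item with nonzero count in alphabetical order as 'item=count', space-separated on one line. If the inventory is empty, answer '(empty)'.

After 1 (gather 1 sulfur): sulfur=1
After 2 (gather 3 salt): salt=3 sulfur=1
After 3 (craft wire): salt=3 wire=1
After 4 (craft wall): wall=2 wire=1
After 5 (gather 5 sulfur): sulfur=5 wall=2 wire=1
After 6 (gather 4 salt): salt=4 sulfur=5 wall=2 wire=1

Answer: salt=4 sulfur=5 wall=2 wire=1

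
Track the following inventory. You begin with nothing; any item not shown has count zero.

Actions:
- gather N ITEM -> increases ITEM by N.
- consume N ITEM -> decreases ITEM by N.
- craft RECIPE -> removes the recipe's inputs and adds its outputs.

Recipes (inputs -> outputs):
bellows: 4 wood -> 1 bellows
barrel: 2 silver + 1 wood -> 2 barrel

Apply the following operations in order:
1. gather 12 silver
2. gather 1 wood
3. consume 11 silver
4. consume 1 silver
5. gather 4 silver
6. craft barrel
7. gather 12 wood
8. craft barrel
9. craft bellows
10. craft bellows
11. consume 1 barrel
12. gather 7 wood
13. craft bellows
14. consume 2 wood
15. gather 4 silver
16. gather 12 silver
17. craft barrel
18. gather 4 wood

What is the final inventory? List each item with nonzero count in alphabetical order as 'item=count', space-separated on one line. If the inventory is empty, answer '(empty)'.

Answer: barrel=5 bellows=3 silver=14 wood=7

Derivation:
After 1 (gather 12 silver): silver=12
After 2 (gather 1 wood): silver=12 wood=1
After 3 (consume 11 silver): silver=1 wood=1
After 4 (consume 1 silver): wood=1
After 5 (gather 4 silver): silver=4 wood=1
After 6 (craft barrel): barrel=2 silver=2
After 7 (gather 12 wood): barrel=2 silver=2 wood=12
After 8 (craft barrel): barrel=4 wood=11
After 9 (craft bellows): barrel=4 bellows=1 wood=7
After 10 (craft bellows): barrel=4 bellows=2 wood=3
After 11 (consume 1 barrel): barrel=3 bellows=2 wood=3
After 12 (gather 7 wood): barrel=3 bellows=2 wood=10
After 13 (craft bellows): barrel=3 bellows=3 wood=6
After 14 (consume 2 wood): barrel=3 bellows=3 wood=4
After 15 (gather 4 silver): barrel=3 bellows=3 silver=4 wood=4
After 16 (gather 12 silver): barrel=3 bellows=3 silver=16 wood=4
After 17 (craft barrel): barrel=5 bellows=3 silver=14 wood=3
After 18 (gather 4 wood): barrel=5 bellows=3 silver=14 wood=7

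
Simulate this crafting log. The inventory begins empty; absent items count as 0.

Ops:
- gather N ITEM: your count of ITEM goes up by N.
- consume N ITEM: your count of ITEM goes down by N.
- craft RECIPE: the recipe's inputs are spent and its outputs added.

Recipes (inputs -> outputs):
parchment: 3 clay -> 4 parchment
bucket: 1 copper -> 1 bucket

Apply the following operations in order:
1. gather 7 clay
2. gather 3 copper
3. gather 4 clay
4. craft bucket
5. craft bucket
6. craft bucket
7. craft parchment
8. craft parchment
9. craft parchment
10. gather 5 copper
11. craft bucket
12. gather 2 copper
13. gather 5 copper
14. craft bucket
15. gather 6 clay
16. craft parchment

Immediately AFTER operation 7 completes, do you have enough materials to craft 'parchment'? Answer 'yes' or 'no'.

Answer: yes

Derivation:
After 1 (gather 7 clay): clay=7
After 2 (gather 3 copper): clay=7 copper=3
After 3 (gather 4 clay): clay=11 copper=3
After 4 (craft bucket): bucket=1 clay=11 copper=2
After 5 (craft bucket): bucket=2 clay=11 copper=1
After 6 (craft bucket): bucket=3 clay=11
After 7 (craft parchment): bucket=3 clay=8 parchment=4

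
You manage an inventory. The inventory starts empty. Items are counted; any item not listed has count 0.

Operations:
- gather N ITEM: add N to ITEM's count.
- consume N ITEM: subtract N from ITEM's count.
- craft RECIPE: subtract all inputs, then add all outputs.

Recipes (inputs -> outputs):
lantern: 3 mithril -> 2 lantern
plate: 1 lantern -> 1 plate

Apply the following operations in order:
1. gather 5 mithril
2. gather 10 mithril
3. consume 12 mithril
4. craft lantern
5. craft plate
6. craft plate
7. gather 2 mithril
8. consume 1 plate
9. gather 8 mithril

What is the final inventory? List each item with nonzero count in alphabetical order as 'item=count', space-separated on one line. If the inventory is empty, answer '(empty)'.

Answer: mithril=10 plate=1

Derivation:
After 1 (gather 5 mithril): mithril=5
After 2 (gather 10 mithril): mithril=15
After 3 (consume 12 mithril): mithril=3
After 4 (craft lantern): lantern=2
After 5 (craft plate): lantern=1 plate=1
After 6 (craft plate): plate=2
After 7 (gather 2 mithril): mithril=2 plate=2
After 8 (consume 1 plate): mithril=2 plate=1
After 9 (gather 8 mithril): mithril=10 plate=1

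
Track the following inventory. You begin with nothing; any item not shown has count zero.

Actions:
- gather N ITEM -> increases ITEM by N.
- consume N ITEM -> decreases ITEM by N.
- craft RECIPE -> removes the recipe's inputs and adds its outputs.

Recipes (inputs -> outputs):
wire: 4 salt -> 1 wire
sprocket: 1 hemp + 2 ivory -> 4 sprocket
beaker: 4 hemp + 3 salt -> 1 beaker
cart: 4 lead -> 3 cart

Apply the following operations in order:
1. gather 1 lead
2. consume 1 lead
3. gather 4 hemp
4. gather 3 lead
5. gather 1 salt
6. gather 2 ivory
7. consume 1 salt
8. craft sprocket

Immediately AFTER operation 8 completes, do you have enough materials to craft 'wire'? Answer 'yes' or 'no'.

After 1 (gather 1 lead): lead=1
After 2 (consume 1 lead): (empty)
After 3 (gather 4 hemp): hemp=4
After 4 (gather 3 lead): hemp=4 lead=3
After 5 (gather 1 salt): hemp=4 lead=3 salt=1
After 6 (gather 2 ivory): hemp=4 ivory=2 lead=3 salt=1
After 7 (consume 1 salt): hemp=4 ivory=2 lead=3
After 8 (craft sprocket): hemp=3 lead=3 sprocket=4

Answer: no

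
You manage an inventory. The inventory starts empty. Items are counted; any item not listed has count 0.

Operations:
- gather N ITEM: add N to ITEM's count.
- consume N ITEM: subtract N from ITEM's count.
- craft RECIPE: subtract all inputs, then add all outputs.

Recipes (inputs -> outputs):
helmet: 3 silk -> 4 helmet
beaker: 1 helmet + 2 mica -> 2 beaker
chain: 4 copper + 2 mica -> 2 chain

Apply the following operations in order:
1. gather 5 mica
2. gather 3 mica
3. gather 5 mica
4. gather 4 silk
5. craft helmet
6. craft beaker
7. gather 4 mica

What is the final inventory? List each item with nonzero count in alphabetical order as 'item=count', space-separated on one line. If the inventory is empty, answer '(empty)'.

Answer: beaker=2 helmet=3 mica=15 silk=1

Derivation:
After 1 (gather 5 mica): mica=5
After 2 (gather 3 mica): mica=8
After 3 (gather 5 mica): mica=13
After 4 (gather 4 silk): mica=13 silk=4
After 5 (craft helmet): helmet=4 mica=13 silk=1
After 6 (craft beaker): beaker=2 helmet=3 mica=11 silk=1
After 7 (gather 4 mica): beaker=2 helmet=3 mica=15 silk=1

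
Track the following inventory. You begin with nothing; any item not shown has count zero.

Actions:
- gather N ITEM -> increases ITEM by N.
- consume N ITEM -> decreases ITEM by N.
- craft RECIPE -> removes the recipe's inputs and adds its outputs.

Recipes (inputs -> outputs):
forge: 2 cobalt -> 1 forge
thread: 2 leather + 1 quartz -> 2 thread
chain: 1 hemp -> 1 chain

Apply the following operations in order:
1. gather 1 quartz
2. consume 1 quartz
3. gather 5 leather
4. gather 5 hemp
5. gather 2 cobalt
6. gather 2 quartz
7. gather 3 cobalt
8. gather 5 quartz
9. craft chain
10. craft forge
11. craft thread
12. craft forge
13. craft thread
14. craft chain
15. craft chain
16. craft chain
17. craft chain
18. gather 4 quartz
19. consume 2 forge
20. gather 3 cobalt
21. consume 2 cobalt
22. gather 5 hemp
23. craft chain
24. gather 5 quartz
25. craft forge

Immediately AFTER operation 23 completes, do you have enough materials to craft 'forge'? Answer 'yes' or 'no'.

Answer: yes

Derivation:
After 1 (gather 1 quartz): quartz=1
After 2 (consume 1 quartz): (empty)
After 3 (gather 5 leather): leather=5
After 4 (gather 5 hemp): hemp=5 leather=5
After 5 (gather 2 cobalt): cobalt=2 hemp=5 leather=5
After 6 (gather 2 quartz): cobalt=2 hemp=5 leather=5 quartz=2
After 7 (gather 3 cobalt): cobalt=5 hemp=5 leather=5 quartz=2
After 8 (gather 5 quartz): cobalt=5 hemp=5 leather=5 quartz=7
After 9 (craft chain): chain=1 cobalt=5 hemp=4 leather=5 quartz=7
After 10 (craft forge): chain=1 cobalt=3 forge=1 hemp=4 leather=5 quartz=7
After 11 (craft thread): chain=1 cobalt=3 forge=1 hemp=4 leather=3 quartz=6 thread=2
After 12 (craft forge): chain=1 cobalt=1 forge=2 hemp=4 leather=3 quartz=6 thread=2
After 13 (craft thread): chain=1 cobalt=1 forge=2 hemp=4 leather=1 quartz=5 thread=4
After 14 (craft chain): chain=2 cobalt=1 forge=2 hemp=3 leather=1 quartz=5 thread=4
After 15 (craft chain): chain=3 cobalt=1 forge=2 hemp=2 leather=1 quartz=5 thread=4
After 16 (craft chain): chain=4 cobalt=1 forge=2 hemp=1 leather=1 quartz=5 thread=4
After 17 (craft chain): chain=5 cobalt=1 forge=2 leather=1 quartz=5 thread=4
After 18 (gather 4 quartz): chain=5 cobalt=1 forge=2 leather=1 quartz=9 thread=4
After 19 (consume 2 forge): chain=5 cobalt=1 leather=1 quartz=9 thread=4
After 20 (gather 3 cobalt): chain=5 cobalt=4 leather=1 quartz=9 thread=4
After 21 (consume 2 cobalt): chain=5 cobalt=2 leather=1 quartz=9 thread=4
After 22 (gather 5 hemp): chain=5 cobalt=2 hemp=5 leather=1 quartz=9 thread=4
After 23 (craft chain): chain=6 cobalt=2 hemp=4 leather=1 quartz=9 thread=4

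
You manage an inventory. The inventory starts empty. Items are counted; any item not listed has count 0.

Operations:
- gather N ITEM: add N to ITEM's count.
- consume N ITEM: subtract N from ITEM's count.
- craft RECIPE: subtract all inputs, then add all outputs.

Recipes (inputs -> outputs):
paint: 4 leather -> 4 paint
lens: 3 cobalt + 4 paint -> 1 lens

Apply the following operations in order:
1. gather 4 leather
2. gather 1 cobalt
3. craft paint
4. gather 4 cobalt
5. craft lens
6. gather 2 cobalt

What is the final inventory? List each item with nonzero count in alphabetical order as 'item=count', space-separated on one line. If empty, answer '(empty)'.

Answer: cobalt=4 lens=1

Derivation:
After 1 (gather 4 leather): leather=4
After 2 (gather 1 cobalt): cobalt=1 leather=4
After 3 (craft paint): cobalt=1 paint=4
After 4 (gather 4 cobalt): cobalt=5 paint=4
After 5 (craft lens): cobalt=2 lens=1
After 6 (gather 2 cobalt): cobalt=4 lens=1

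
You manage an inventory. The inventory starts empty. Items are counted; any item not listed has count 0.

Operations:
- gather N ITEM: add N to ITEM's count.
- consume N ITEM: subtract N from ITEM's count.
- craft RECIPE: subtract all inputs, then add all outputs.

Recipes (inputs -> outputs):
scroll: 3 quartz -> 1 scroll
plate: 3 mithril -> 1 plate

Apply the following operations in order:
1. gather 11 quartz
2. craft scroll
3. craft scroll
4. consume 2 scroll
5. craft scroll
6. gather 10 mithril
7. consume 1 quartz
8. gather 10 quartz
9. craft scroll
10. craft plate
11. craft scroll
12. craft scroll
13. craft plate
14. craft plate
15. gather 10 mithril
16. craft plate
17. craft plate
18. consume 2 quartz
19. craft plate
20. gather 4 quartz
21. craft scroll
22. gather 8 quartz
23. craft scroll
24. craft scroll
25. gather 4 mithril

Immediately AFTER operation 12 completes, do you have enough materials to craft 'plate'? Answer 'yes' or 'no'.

After 1 (gather 11 quartz): quartz=11
After 2 (craft scroll): quartz=8 scroll=1
After 3 (craft scroll): quartz=5 scroll=2
After 4 (consume 2 scroll): quartz=5
After 5 (craft scroll): quartz=2 scroll=1
After 6 (gather 10 mithril): mithril=10 quartz=2 scroll=1
After 7 (consume 1 quartz): mithril=10 quartz=1 scroll=1
After 8 (gather 10 quartz): mithril=10 quartz=11 scroll=1
After 9 (craft scroll): mithril=10 quartz=8 scroll=2
After 10 (craft plate): mithril=7 plate=1 quartz=8 scroll=2
After 11 (craft scroll): mithril=7 plate=1 quartz=5 scroll=3
After 12 (craft scroll): mithril=7 plate=1 quartz=2 scroll=4

Answer: yes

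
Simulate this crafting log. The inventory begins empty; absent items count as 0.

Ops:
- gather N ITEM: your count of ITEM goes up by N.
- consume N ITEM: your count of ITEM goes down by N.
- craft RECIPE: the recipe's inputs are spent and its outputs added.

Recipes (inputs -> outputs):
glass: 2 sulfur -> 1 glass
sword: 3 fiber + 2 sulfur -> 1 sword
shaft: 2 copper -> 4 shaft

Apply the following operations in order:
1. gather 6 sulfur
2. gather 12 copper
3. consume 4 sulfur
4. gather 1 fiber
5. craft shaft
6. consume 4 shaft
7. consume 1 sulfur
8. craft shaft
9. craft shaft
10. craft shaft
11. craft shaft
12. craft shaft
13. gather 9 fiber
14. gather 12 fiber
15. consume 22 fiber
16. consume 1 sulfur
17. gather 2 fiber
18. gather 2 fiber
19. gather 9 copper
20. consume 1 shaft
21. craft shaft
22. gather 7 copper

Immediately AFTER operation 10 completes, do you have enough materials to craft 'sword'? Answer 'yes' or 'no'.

Answer: no

Derivation:
After 1 (gather 6 sulfur): sulfur=6
After 2 (gather 12 copper): copper=12 sulfur=6
After 3 (consume 4 sulfur): copper=12 sulfur=2
After 4 (gather 1 fiber): copper=12 fiber=1 sulfur=2
After 5 (craft shaft): copper=10 fiber=1 shaft=4 sulfur=2
After 6 (consume 4 shaft): copper=10 fiber=1 sulfur=2
After 7 (consume 1 sulfur): copper=10 fiber=1 sulfur=1
After 8 (craft shaft): copper=8 fiber=1 shaft=4 sulfur=1
After 9 (craft shaft): copper=6 fiber=1 shaft=8 sulfur=1
After 10 (craft shaft): copper=4 fiber=1 shaft=12 sulfur=1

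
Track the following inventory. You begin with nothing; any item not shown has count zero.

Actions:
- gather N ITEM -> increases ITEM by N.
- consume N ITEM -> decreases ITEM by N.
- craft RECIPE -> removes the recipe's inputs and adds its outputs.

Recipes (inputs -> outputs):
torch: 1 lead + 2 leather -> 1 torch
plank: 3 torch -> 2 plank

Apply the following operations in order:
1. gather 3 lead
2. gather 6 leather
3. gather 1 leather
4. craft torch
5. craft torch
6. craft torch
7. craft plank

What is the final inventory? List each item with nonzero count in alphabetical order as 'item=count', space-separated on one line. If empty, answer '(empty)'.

After 1 (gather 3 lead): lead=3
After 2 (gather 6 leather): lead=3 leather=6
After 3 (gather 1 leather): lead=3 leather=7
After 4 (craft torch): lead=2 leather=5 torch=1
After 5 (craft torch): lead=1 leather=3 torch=2
After 6 (craft torch): leather=1 torch=3
After 7 (craft plank): leather=1 plank=2

Answer: leather=1 plank=2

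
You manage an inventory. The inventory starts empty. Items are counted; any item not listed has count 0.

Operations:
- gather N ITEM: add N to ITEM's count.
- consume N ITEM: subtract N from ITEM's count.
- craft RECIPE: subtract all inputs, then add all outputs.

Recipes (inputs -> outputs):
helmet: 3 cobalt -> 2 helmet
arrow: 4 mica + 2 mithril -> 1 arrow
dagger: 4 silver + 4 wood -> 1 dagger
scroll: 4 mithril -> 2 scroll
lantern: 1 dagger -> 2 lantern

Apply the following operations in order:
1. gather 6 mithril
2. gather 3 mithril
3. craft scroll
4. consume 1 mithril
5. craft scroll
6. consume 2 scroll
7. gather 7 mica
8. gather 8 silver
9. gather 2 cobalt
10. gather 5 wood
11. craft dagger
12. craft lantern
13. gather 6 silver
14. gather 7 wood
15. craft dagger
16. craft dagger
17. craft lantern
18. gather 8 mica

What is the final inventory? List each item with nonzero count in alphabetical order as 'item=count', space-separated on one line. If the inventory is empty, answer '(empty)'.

Answer: cobalt=2 dagger=1 lantern=4 mica=15 scroll=2 silver=2

Derivation:
After 1 (gather 6 mithril): mithril=6
After 2 (gather 3 mithril): mithril=9
After 3 (craft scroll): mithril=5 scroll=2
After 4 (consume 1 mithril): mithril=4 scroll=2
After 5 (craft scroll): scroll=4
After 6 (consume 2 scroll): scroll=2
After 7 (gather 7 mica): mica=7 scroll=2
After 8 (gather 8 silver): mica=7 scroll=2 silver=8
After 9 (gather 2 cobalt): cobalt=2 mica=7 scroll=2 silver=8
After 10 (gather 5 wood): cobalt=2 mica=7 scroll=2 silver=8 wood=5
After 11 (craft dagger): cobalt=2 dagger=1 mica=7 scroll=2 silver=4 wood=1
After 12 (craft lantern): cobalt=2 lantern=2 mica=7 scroll=2 silver=4 wood=1
After 13 (gather 6 silver): cobalt=2 lantern=2 mica=7 scroll=2 silver=10 wood=1
After 14 (gather 7 wood): cobalt=2 lantern=2 mica=7 scroll=2 silver=10 wood=8
After 15 (craft dagger): cobalt=2 dagger=1 lantern=2 mica=7 scroll=2 silver=6 wood=4
After 16 (craft dagger): cobalt=2 dagger=2 lantern=2 mica=7 scroll=2 silver=2
After 17 (craft lantern): cobalt=2 dagger=1 lantern=4 mica=7 scroll=2 silver=2
After 18 (gather 8 mica): cobalt=2 dagger=1 lantern=4 mica=15 scroll=2 silver=2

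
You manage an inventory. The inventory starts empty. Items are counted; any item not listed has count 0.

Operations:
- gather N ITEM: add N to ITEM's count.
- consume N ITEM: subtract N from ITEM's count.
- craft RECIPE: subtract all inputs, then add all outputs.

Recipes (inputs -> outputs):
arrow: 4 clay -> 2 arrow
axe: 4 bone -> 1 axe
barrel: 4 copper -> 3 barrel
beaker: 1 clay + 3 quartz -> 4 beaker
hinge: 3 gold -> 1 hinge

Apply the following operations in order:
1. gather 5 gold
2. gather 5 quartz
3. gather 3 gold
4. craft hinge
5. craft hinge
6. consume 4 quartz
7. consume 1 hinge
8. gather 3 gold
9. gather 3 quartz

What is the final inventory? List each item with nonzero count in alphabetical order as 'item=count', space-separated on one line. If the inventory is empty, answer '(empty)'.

After 1 (gather 5 gold): gold=5
After 2 (gather 5 quartz): gold=5 quartz=5
After 3 (gather 3 gold): gold=8 quartz=5
After 4 (craft hinge): gold=5 hinge=1 quartz=5
After 5 (craft hinge): gold=2 hinge=2 quartz=5
After 6 (consume 4 quartz): gold=2 hinge=2 quartz=1
After 7 (consume 1 hinge): gold=2 hinge=1 quartz=1
After 8 (gather 3 gold): gold=5 hinge=1 quartz=1
After 9 (gather 3 quartz): gold=5 hinge=1 quartz=4

Answer: gold=5 hinge=1 quartz=4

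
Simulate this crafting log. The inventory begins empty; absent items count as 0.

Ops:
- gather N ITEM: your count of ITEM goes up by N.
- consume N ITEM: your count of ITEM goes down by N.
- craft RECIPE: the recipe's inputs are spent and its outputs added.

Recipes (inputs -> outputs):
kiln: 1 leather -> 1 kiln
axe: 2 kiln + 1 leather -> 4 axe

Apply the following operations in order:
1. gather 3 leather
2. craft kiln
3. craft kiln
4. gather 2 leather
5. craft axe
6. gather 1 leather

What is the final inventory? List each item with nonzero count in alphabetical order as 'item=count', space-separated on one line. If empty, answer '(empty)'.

Answer: axe=4 leather=3

Derivation:
After 1 (gather 3 leather): leather=3
After 2 (craft kiln): kiln=1 leather=2
After 3 (craft kiln): kiln=2 leather=1
After 4 (gather 2 leather): kiln=2 leather=3
After 5 (craft axe): axe=4 leather=2
After 6 (gather 1 leather): axe=4 leather=3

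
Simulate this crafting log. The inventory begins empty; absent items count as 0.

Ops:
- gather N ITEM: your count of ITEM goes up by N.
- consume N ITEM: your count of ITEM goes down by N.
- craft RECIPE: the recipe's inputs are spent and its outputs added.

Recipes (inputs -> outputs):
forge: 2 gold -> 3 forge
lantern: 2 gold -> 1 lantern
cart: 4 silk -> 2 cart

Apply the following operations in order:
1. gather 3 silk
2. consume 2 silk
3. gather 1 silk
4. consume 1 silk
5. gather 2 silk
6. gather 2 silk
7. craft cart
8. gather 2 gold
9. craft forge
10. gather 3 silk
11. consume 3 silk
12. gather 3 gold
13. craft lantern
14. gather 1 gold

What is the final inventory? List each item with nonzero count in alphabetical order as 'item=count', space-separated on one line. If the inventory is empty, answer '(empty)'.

After 1 (gather 3 silk): silk=3
After 2 (consume 2 silk): silk=1
After 3 (gather 1 silk): silk=2
After 4 (consume 1 silk): silk=1
After 5 (gather 2 silk): silk=3
After 6 (gather 2 silk): silk=5
After 7 (craft cart): cart=2 silk=1
After 8 (gather 2 gold): cart=2 gold=2 silk=1
After 9 (craft forge): cart=2 forge=3 silk=1
After 10 (gather 3 silk): cart=2 forge=3 silk=4
After 11 (consume 3 silk): cart=2 forge=3 silk=1
After 12 (gather 3 gold): cart=2 forge=3 gold=3 silk=1
After 13 (craft lantern): cart=2 forge=3 gold=1 lantern=1 silk=1
After 14 (gather 1 gold): cart=2 forge=3 gold=2 lantern=1 silk=1

Answer: cart=2 forge=3 gold=2 lantern=1 silk=1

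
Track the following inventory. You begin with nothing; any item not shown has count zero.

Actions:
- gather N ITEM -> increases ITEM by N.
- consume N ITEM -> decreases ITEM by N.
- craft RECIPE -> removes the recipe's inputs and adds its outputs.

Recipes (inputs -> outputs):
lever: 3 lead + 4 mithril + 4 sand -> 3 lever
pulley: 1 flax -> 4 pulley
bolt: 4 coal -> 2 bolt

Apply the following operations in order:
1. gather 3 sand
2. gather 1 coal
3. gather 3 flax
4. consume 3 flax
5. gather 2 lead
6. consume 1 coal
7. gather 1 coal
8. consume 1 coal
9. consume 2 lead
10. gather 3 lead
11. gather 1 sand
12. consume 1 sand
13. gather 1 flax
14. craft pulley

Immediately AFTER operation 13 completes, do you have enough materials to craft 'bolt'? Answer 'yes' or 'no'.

Answer: no

Derivation:
After 1 (gather 3 sand): sand=3
After 2 (gather 1 coal): coal=1 sand=3
After 3 (gather 3 flax): coal=1 flax=3 sand=3
After 4 (consume 3 flax): coal=1 sand=3
After 5 (gather 2 lead): coal=1 lead=2 sand=3
After 6 (consume 1 coal): lead=2 sand=3
After 7 (gather 1 coal): coal=1 lead=2 sand=3
After 8 (consume 1 coal): lead=2 sand=3
After 9 (consume 2 lead): sand=3
After 10 (gather 3 lead): lead=3 sand=3
After 11 (gather 1 sand): lead=3 sand=4
After 12 (consume 1 sand): lead=3 sand=3
After 13 (gather 1 flax): flax=1 lead=3 sand=3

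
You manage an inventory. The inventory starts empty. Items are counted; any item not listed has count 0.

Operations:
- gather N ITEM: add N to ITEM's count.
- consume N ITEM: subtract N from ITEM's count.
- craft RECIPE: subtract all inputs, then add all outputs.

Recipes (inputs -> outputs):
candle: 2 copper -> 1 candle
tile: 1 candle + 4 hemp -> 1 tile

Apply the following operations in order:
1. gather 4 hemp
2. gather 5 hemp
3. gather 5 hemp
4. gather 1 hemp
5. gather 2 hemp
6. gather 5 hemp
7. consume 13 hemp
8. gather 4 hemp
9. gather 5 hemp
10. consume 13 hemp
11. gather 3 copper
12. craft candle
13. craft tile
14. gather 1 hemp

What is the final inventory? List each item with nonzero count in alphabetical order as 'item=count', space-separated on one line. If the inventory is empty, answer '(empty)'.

After 1 (gather 4 hemp): hemp=4
After 2 (gather 5 hemp): hemp=9
After 3 (gather 5 hemp): hemp=14
After 4 (gather 1 hemp): hemp=15
After 5 (gather 2 hemp): hemp=17
After 6 (gather 5 hemp): hemp=22
After 7 (consume 13 hemp): hemp=9
After 8 (gather 4 hemp): hemp=13
After 9 (gather 5 hemp): hemp=18
After 10 (consume 13 hemp): hemp=5
After 11 (gather 3 copper): copper=3 hemp=5
After 12 (craft candle): candle=1 copper=1 hemp=5
After 13 (craft tile): copper=1 hemp=1 tile=1
After 14 (gather 1 hemp): copper=1 hemp=2 tile=1

Answer: copper=1 hemp=2 tile=1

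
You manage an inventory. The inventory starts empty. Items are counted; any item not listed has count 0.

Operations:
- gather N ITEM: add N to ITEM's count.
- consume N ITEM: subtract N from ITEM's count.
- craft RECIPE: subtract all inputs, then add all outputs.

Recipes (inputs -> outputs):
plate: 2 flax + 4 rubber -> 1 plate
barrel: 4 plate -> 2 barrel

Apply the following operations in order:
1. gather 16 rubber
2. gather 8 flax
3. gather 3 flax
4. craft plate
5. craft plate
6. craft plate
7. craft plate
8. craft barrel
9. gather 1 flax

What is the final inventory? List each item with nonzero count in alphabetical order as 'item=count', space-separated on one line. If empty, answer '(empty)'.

After 1 (gather 16 rubber): rubber=16
After 2 (gather 8 flax): flax=8 rubber=16
After 3 (gather 3 flax): flax=11 rubber=16
After 4 (craft plate): flax=9 plate=1 rubber=12
After 5 (craft plate): flax=7 plate=2 rubber=8
After 6 (craft plate): flax=5 plate=3 rubber=4
After 7 (craft plate): flax=3 plate=4
After 8 (craft barrel): barrel=2 flax=3
After 9 (gather 1 flax): barrel=2 flax=4

Answer: barrel=2 flax=4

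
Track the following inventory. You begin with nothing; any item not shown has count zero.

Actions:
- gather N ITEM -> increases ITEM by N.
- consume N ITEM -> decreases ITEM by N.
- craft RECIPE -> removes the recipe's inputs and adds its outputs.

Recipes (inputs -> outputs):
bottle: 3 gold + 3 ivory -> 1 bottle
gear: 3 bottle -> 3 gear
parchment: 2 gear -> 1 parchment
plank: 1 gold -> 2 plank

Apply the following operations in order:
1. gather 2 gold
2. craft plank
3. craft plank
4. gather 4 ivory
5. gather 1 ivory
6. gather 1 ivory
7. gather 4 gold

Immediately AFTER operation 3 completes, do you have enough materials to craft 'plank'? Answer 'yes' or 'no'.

Answer: no

Derivation:
After 1 (gather 2 gold): gold=2
After 2 (craft plank): gold=1 plank=2
After 3 (craft plank): plank=4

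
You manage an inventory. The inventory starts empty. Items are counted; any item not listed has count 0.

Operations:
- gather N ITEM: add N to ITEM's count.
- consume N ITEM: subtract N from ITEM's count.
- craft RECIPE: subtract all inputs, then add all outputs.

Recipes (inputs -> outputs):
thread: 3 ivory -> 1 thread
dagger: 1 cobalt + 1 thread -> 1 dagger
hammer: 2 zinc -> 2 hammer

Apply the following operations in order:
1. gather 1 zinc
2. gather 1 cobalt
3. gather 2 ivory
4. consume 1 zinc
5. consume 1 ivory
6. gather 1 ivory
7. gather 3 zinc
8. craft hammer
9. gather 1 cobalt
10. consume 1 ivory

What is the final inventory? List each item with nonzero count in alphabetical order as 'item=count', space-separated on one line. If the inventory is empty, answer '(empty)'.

Answer: cobalt=2 hammer=2 ivory=1 zinc=1

Derivation:
After 1 (gather 1 zinc): zinc=1
After 2 (gather 1 cobalt): cobalt=1 zinc=1
After 3 (gather 2 ivory): cobalt=1 ivory=2 zinc=1
After 4 (consume 1 zinc): cobalt=1 ivory=2
After 5 (consume 1 ivory): cobalt=1 ivory=1
After 6 (gather 1 ivory): cobalt=1 ivory=2
After 7 (gather 3 zinc): cobalt=1 ivory=2 zinc=3
After 8 (craft hammer): cobalt=1 hammer=2 ivory=2 zinc=1
After 9 (gather 1 cobalt): cobalt=2 hammer=2 ivory=2 zinc=1
After 10 (consume 1 ivory): cobalt=2 hammer=2 ivory=1 zinc=1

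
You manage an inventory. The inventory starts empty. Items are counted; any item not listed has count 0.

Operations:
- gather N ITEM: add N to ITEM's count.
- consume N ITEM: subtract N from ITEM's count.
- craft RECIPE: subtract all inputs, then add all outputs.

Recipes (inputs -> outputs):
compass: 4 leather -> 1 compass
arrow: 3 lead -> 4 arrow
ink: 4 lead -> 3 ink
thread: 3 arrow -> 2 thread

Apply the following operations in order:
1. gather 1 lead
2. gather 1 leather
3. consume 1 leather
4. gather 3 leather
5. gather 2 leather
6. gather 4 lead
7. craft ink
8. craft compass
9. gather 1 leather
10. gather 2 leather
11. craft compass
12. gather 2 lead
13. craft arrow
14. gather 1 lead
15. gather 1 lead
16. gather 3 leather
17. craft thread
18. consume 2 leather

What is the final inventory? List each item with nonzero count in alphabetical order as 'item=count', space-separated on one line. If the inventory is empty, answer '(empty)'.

After 1 (gather 1 lead): lead=1
After 2 (gather 1 leather): lead=1 leather=1
After 3 (consume 1 leather): lead=1
After 4 (gather 3 leather): lead=1 leather=3
After 5 (gather 2 leather): lead=1 leather=5
After 6 (gather 4 lead): lead=5 leather=5
After 7 (craft ink): ink=3 lead=1 leather=5
After 8 (craft compass): compass=1 ink=3 lead=1 leather=1
After 9 (gather 1 leather): compass=1 ink=3 lead=1 leather=2
After 10 (gather 2 leather): compass=1 ink=3 lead=1 leather=4
After 11 (craft compass): compass=2 ink=3 lead=1
After 12 (gather 2 lead): compass=2 ink=3 lead=3
After 13 (craft arrow): arrow=4 compass=2 ink=3
After 14 (gather 1 lead): arrow=4 compass=2 ink=3 lead=1
After 15 (gather 1 lead): arrow=4 compass=2 ink=3 lead=2
After 16 (gather 3 leather): arrow=4 compass=2 ink=3 lead=2 leather=3
After 17 (craft thread): arrow=1 compass=2 ink=3 lead=2 leather=3 thread=2
After 18 (consume 2 leather): arrow=1 compass=2 ink=3 lead=2 leather=1 thread=2

Answer: arrow=1 compass=2 ink=3 lead=2 leather=1 thread=2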